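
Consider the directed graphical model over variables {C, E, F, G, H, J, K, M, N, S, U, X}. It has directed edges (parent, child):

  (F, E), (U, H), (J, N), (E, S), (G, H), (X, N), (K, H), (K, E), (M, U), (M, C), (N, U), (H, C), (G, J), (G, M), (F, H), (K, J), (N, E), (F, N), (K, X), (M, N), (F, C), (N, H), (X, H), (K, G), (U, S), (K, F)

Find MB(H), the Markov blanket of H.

Children of H: C.
Pa(H) = {F, G, K, N, U, X}.
Other parents of H's children:
  parents(C) \ {H} = {F, M}.
So the Markov blanket of H is {C, F, G, K, M, N, U, X}.

{C, F, G, K, M, N, U, X}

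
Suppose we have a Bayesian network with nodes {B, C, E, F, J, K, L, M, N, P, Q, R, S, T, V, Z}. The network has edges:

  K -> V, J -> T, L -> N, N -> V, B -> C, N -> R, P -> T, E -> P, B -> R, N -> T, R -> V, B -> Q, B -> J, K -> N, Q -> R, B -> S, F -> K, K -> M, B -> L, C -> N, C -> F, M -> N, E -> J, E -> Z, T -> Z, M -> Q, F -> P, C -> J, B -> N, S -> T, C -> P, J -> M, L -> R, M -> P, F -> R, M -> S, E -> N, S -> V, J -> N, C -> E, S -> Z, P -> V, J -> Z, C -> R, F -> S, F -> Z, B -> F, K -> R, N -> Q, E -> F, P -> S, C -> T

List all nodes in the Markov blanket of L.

{B, C, E, F, J, K, M, N, Q, R}

Pa(L) = {B}.
Ch(L) = {N, R}.
Co-parents of L (other parents of its children):
  N: B, C, E, J, K, M
  R: B, C, F, K, N, Q
Union: {B} ∪ {N, R} ∪ {B, C, E, F, J, K, M, N, Q} = {B, C, E, F, J, K, M, N, Q, R}.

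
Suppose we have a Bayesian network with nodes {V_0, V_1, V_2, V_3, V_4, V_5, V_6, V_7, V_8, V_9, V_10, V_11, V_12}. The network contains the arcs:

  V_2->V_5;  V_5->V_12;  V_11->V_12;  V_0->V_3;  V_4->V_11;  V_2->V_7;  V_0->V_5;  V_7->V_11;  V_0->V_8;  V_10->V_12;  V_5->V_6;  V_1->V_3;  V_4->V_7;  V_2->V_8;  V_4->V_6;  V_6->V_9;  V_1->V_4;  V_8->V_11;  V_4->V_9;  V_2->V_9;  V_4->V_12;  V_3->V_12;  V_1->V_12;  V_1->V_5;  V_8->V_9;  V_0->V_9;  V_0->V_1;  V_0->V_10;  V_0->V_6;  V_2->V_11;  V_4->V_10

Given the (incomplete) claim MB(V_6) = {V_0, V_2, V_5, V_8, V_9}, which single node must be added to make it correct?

V_4

The Markov blanket of a node is its parents, its children, and the other parents of its children.
Pa(V_6) = {V_0, V_4, V_5}.
V_6 has child V_9.
For each child, the remaining parents (spouses of V_6):
  V_9's other parents are V_0, V_2, V_4, V_8.
MB(V_6) = {V_0, V_2, V_4, V_5, V_8, V_9}.
Comparing with the claimed set, V_4 is missing.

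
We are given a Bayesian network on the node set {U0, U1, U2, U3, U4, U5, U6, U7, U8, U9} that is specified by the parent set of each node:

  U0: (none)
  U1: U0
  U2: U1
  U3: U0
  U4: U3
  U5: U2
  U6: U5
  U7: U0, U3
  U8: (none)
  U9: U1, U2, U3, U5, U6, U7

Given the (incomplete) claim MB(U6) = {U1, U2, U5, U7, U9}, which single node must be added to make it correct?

U3

The Markov blanket of a node is its parents, its children, and the other parents of its children.
U6 has child U9.
Pa(U6) = {U5}.
For each child, the remaining parents (spouses of U6):
  parents(U9) \ {U6} = {U1, U2, U3, U5, U7}.
MB(U6) = {U1, U2, U3, U5, U7, U9}.
Comparing with the claimed set, U3 is missing.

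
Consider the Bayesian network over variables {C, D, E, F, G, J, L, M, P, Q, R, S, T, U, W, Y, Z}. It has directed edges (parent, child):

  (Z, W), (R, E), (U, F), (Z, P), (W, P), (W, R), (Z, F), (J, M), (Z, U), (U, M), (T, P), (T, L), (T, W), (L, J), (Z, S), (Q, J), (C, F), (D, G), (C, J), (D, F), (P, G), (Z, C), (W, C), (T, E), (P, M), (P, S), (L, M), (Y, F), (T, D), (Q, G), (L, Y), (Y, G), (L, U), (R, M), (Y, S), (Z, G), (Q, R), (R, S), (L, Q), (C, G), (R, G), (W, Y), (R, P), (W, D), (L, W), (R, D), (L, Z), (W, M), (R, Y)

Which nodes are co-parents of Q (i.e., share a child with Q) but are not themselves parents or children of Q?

{C, D, P, W, Y, Z}

Children of Q: G, J, R.
  J also has parents C, L.
  R also has parent W.
  parents(G) \ {Q} = {C, D, P, R, Y, Z}.
Excluding nodes already adjacent to Q (G, J, L, R), the co-parent-only contribution is {C, D, P, W, Y, Z}.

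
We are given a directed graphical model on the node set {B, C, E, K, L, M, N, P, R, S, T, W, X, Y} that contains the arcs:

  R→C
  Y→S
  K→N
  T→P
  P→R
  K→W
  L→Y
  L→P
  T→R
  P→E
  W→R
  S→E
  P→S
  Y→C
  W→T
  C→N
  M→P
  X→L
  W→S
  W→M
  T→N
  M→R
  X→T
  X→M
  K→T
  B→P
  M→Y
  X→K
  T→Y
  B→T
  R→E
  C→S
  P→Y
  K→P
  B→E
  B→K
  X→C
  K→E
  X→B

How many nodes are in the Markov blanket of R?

11

The Markov blanket of a node is its parents, its children, and the other parents of its children.
Children of R: C, E.
R has parents M, P, T, W.
Other parents of R's children:
  C's other parents are X, Y.
  parents(E) \ {R} = {B, K, P, S}.
MB(R) = {B, C, E, K, M, P, S, T, W, X, Y}, which has 11 nodes.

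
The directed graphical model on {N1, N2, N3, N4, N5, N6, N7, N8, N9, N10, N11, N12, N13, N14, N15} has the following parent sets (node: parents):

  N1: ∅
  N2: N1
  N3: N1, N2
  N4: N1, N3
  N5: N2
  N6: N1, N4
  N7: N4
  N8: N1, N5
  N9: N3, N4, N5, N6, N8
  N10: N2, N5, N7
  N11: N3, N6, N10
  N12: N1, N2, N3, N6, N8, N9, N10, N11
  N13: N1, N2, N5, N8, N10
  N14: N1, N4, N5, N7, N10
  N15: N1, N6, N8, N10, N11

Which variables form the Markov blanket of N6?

{N1, N2, N3, N4, N5, N8, N9, N10, N11, N12, N15}

Recall MB(v) = parents ∪ children ∪ spouses, where spouses are the other parents of v's children.
N6's parents: N1, N4.
Ch(N6) = {N9, N11, N12, N15}.
Co-parents of N6 (other parents of its children):
  N9's other parents are N3, N4, N5, N8.
  parents(N11) \ {N6} = {N3, N10}.
  N12 also has parents N1, N2, N3, N8, N9, N10, N11.
  N15 also has parents N1, N8, N10, N11.
Union: {N1, N4} ∪ {N9, N11, N12, N15} ∪ {N1, N2, N3, N4, N5, N8, N9, N10, N11} = {N1, N2, N3, N4, N5, N8, N9, N10, N11, N12, N15}.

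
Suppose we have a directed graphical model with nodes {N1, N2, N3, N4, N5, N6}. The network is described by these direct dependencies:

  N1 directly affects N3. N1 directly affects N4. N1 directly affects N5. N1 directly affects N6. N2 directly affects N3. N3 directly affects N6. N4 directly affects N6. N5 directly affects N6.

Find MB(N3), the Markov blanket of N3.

The Markov blanket of a node is its parents, its children, and the other parents of its children.
Parents of N3: N1, N2.
Children of N3: N6.
Co-parents of N3 (other parents of its children):
  N6: N1, N4, N5
Taking the union gives {N1, N2, N4, N5, N6}.

{N1, N2, N4, N5, N6}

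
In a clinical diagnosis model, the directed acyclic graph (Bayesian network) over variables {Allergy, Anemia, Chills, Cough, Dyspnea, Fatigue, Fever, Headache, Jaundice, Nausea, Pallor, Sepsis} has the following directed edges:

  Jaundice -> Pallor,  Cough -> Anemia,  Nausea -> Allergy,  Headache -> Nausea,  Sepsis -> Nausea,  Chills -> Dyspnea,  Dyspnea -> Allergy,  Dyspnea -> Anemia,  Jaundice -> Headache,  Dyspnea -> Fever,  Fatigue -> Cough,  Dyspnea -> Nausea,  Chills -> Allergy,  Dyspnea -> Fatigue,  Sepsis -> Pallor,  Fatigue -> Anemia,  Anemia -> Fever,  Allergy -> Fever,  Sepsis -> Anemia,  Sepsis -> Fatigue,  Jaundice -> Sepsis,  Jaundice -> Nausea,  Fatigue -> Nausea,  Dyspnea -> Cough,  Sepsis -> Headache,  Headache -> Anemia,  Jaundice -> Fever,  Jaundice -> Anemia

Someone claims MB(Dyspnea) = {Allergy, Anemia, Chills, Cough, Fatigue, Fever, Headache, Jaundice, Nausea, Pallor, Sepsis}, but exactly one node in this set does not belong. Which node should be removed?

The Markov blanket of a node is its parents, its children, and the other parents of its children.
Children of Dyspnea: Allergy, Anemia, Cough, Fatigue, Fever, Nausea.
Dyspnea has parent Chills.
Parents of each child, excluding Dyspnea:
  Fatigue's other parent is Sepsis.
  Cough also has parent Fatigue.
  Nausea also has parents Fatigue, Headache, Jaundice, Sepsis.
  parents(Allergy) \ {Dyspnea} = {Chills, Nausea}.
  Anemia's other parents are Cough, Fatigue, Headache, Jaundice, Sepsis.
  Fever's other parents are Allergy, Anemia, Jaundice.
MB(Dyspnea) = {Allergy, Anemia, Chills, Cough, Fatigue, Fever, Headache, Jaundice, Nausea, Sepsis}.
Pallor is neither a parent, child, nor co-parent of Dyspnea, so it does not belong.

Pallor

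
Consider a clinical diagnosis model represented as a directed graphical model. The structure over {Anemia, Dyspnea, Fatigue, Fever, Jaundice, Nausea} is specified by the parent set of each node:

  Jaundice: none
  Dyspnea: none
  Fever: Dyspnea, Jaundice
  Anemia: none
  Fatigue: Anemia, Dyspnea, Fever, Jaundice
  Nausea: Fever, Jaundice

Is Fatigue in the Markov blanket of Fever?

Yes

Fatigue is a child of Fever.
So Fatigue ∈ MB(Fever).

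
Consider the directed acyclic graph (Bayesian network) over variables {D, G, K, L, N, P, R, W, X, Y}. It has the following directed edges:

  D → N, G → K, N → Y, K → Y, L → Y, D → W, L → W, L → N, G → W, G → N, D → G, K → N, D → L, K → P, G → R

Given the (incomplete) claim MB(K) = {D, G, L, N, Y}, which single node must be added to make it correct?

A node's Markov blanket = Pa ∪ Ch ∪ (parents of Ch other than the node itself).
K has parent G.
Ch(K) = {N, P, Y}.
Other parents of K's children:
  parents(N) \ {K} = {D, G, L}.
  P: no additional parents.
  Y also has parents L, N.
MB(K) = {D, G, L, N, P, Y}.
Comparing with the claimed set, P is missing.

P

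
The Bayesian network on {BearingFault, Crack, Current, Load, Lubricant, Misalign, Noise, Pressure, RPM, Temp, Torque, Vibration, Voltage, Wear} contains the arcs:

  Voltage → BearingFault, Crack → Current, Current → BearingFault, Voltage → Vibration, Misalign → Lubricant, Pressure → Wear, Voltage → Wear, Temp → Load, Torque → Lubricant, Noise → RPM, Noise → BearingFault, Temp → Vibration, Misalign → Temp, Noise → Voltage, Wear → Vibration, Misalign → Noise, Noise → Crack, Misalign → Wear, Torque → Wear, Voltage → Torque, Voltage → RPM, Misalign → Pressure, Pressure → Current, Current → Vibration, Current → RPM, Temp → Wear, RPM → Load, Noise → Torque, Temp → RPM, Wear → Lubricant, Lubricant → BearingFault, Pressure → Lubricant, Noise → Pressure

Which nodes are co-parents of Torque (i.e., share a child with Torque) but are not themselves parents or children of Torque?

{Misalign, Pressure, Temp}

Children of Torque: Lubricant, Wear.
  Wear's other parents are Misalign, Pressure, Temp, Voltage.
  Lubricant's other parents are Misalign, Pressure, Wear.
Excluding nodes already adjacent to Torque (Lubricant, Noise, Voltage, Wear), the co-parent-only contribution is {Misalign, Pressure, Temp}.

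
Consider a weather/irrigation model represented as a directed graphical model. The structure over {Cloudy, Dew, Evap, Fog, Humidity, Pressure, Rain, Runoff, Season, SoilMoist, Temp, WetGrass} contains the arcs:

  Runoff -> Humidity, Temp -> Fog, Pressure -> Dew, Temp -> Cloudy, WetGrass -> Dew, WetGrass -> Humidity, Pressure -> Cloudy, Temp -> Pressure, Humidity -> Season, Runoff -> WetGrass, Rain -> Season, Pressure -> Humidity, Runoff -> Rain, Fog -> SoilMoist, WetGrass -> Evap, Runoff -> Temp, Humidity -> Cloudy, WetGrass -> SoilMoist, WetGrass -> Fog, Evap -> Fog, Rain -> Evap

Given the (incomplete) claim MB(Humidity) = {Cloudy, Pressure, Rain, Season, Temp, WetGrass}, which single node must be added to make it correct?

Runoff

Humidity has parents Pressure, Runoff, WetGrass.
Humidity's children: Cloudy, Season.
Other parents of Humidity's children:
  Cloudy: Pressure, Temp
  Season: Rain
MB(Humidity) = {Cloudy, Pressure, Rain, Runoff, Season, Temp, WetGrass}.
Comparing with the claimed set, Runoff is missing.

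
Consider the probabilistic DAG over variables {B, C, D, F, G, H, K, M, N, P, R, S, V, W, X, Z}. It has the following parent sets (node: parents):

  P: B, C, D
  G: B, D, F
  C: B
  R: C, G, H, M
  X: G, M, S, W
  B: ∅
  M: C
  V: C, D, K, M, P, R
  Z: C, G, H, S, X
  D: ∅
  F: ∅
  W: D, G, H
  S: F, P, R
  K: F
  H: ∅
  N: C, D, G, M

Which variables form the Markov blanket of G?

{B, C, D, F, H, M, N, R, S, W, X, Z}

A node's Markov blanket = Pa ∪ Ch ∪ (parents of Ch other than the node itself).
G's parents: B, D, F.
Children of G: N, R, W, X, Z.
Other parents of G's children:
  N: C, D, M
  R: C, H, M
  W: D, H
  X: M, S, W
  Z: C, H, S, X
Union: {B, D, F} ∪ {N, R, W, X, Z} ∪ {C, D, H, M, S, W, X} = {B, C, D, F, H, M, N, R, S, W, X, Z}.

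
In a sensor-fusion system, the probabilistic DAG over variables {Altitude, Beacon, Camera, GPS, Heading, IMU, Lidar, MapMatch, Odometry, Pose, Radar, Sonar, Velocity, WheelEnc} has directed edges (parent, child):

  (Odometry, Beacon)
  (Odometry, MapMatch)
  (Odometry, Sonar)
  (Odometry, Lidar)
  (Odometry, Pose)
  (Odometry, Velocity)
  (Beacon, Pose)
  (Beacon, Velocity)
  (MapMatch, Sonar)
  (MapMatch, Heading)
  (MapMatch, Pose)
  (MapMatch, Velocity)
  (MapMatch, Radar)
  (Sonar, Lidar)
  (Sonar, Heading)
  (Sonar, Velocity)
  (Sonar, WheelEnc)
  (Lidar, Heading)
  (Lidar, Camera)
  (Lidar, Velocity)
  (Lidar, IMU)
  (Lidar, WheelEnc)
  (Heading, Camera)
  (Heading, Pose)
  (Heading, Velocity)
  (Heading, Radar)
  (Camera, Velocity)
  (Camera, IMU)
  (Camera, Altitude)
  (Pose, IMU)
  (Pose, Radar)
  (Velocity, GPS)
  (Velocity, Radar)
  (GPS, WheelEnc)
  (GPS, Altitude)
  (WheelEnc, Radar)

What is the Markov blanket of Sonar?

{Beacon, Camera, GPS, Heading, Lidar, MapMatch, Odometry, Velocity, WheelEnc}

Sonar has parents MapMatch, Odometry.
Children of Sonar: Heading, Lidar, Velocity, WheelEnc.
For each child, the remaining parents (spouses of Sonar):
  Lidar's other parent is Odometry.
  parents(Heading) \ {Sonar} = {Lidar, MapMatch}.
  Velocity also has parents Beacon, Camera, Heading, Lidar, MapMatch, Odometry.
  WheelEnc also has parents GPS, Lidar.
Union: {MapMatch, Odometry} ∪ {Heading, Lidar, Velocity, WheelEnc} ∪ {Beacon, Camera, GPS, Heading, Lidar, MapMatch, Odometry} = {Beacon, Camera, GPS, Heading, Lidar, MapMatch, Odometry, Velocity, WheelEnc}.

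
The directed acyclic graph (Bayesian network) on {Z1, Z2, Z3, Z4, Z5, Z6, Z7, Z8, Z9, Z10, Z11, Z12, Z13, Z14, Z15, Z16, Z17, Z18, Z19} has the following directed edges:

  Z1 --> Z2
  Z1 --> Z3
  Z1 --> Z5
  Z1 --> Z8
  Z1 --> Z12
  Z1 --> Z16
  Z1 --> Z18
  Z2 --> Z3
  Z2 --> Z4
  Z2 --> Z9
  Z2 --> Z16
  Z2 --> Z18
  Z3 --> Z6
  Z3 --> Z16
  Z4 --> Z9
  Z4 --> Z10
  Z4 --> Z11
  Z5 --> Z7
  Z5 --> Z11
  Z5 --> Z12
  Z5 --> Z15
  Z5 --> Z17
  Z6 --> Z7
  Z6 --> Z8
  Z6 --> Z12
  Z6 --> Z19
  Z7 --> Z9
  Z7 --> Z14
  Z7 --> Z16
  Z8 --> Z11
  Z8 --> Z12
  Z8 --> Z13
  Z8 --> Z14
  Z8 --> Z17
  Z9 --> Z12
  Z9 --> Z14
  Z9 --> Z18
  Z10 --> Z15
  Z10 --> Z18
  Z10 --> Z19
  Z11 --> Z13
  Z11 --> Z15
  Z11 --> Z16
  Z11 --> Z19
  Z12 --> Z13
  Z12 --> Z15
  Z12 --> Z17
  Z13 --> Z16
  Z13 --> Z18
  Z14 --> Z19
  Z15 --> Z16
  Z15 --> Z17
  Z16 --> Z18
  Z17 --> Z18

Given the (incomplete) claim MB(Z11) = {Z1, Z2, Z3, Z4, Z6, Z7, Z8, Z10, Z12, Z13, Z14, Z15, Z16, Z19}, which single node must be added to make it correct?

Z5

By definition, MB(Z11) is built from Z11's parents, Z11's children, and the co-parents of Z11.
Parents of Z11: Z4, Z5, Z8.
Z11 has children Z13, Z15, Z16, Z19.
Parents of each child, excluding Z11:
  parents(Z13) \ {Z11} = {Z8, Z12}.
  Z15 also has parents Z5, Z10, Z12.
  parents(Z16) \ {Z11} = {Z1, Z2, Z3, Z7, Z13, Z15}.
  Z19 also has parents Z6, Z10, Z14.
MB(Z11) = {Z1, Z2, Z3, Z4, Z5, Z6, Z7, Z8, Z10, Z12, Z13, Z14, Z15, Z16, Z19}.
Comparing with the claimed set, Z5 is missing.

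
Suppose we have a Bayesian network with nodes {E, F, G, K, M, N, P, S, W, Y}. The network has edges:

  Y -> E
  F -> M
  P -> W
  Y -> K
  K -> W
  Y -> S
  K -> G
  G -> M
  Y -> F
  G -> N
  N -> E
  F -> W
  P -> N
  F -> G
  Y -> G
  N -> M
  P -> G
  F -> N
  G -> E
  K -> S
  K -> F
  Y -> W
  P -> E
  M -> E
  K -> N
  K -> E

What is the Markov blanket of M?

M has parents F, G, N.
Ch(M) = {E}.
Co-parents of M (other parents of its children):
  E: G, K, N, P, Y
So the Markov blanket of M is {E, F, G, K, N, P, Y}.

{E, F, G, K, N, P, Y}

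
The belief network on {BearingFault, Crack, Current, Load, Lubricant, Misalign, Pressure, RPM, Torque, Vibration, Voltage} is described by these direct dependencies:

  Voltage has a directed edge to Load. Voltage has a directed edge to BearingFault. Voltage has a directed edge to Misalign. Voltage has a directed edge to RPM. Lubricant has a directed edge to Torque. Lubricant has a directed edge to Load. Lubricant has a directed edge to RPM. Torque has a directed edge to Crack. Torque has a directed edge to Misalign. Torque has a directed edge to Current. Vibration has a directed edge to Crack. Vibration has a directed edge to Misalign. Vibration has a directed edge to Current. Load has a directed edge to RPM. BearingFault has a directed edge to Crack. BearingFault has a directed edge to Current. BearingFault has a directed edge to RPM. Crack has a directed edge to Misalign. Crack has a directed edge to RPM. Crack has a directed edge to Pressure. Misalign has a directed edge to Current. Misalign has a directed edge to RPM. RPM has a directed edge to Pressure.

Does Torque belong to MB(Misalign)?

Yes

Torque is a parent of Misalign.
So Torque ∈ MB(Misalign).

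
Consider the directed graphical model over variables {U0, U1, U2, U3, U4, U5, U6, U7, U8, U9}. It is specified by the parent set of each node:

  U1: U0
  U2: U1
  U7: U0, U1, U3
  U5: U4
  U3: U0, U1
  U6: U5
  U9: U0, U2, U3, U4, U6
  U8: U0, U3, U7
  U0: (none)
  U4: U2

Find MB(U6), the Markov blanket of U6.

{U0, U2, U3, U4, U5, U9}

Pa(U6) = {U5}.
U6's children: U9.
Co-parents of U6 (other parents of its children):
  U9's other parents are U0, U2, U3, U4.
So the Markov blanket of U6 is {U0, U2, U3, U4, U5, U9}.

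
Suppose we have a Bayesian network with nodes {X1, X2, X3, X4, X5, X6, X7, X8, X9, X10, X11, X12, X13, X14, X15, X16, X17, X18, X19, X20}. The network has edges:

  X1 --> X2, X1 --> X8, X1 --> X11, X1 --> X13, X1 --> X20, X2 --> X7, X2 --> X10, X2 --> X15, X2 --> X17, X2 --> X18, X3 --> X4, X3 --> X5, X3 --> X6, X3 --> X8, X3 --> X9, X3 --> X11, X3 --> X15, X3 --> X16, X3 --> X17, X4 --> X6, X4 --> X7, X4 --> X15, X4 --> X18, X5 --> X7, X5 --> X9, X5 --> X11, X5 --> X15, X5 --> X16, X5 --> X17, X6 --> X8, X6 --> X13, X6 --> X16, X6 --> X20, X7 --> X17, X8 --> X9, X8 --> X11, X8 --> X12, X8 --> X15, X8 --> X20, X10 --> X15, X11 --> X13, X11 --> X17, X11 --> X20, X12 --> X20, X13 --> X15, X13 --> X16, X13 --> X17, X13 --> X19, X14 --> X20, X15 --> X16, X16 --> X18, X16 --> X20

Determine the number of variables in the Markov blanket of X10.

7

Parents of X10: X2.
X10 has child X15.
Co-parents of X10 (other parents of its children):
  parents(X15) \ {X10} = {X2, X3, X4, X5, X8, X13}.
MB(X10) = {X2, X3, X4, X5, X8, X13, X15}, which has 7 nodes.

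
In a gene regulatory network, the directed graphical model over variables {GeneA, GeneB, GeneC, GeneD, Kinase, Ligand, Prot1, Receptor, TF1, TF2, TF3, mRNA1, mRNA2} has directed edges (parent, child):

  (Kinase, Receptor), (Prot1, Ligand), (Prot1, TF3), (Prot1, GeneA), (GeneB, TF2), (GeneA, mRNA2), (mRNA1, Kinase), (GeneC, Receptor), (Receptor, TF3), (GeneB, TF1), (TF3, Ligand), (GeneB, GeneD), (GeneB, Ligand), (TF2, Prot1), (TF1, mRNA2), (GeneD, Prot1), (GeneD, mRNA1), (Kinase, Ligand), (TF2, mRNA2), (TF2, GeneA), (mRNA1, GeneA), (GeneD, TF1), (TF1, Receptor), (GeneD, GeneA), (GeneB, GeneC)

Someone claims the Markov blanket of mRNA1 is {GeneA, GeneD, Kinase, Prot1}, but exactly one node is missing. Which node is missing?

The Markov blanket of a node is its parents, its children, and the other parents of its children.
Children of mRNA1: GeneA, Kinase.
Pa(mRNA1) = {GeneD}.
For each child, the remaining parents (spouses of mRNA1):
  Kinase: no additional parents.
  parents(GeneA) \ {mRNA1} = {GeneD, Prot1, TF2}.
MB(mRNA1) = {GeneA, GeneD, Kinase, Prot1, TF2}.
Comparing with the claimed set, TF2 is missing.

TF2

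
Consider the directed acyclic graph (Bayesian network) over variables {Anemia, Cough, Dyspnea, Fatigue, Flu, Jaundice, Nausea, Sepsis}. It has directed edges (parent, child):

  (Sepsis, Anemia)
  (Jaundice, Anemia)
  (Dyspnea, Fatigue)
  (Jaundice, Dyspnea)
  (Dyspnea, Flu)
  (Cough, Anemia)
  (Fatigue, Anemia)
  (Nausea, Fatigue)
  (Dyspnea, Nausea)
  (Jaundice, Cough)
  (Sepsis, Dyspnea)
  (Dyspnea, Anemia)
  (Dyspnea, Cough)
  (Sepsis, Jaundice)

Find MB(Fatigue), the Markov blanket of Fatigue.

{Anemia, Cough, Dyspnea, Jaundice, Nausea, Sepsis}

By definition, MB(Fatigue) is built from Fatigue's parents, Fatigue's children, and the co-parents of Fatigue.
Fatigue's parents: Dyspnea, Nausea.
Fatigue has child Anemia.
For each child, the remaining parents (spouses of Fatigue):
  Anemia also has parents Cough, Dyspnea, Jaundice, Sepsis.
MB(Fatigue) = {Anemia, Cough, Dyspnea, Jaundice, Nausea, Sepsis}.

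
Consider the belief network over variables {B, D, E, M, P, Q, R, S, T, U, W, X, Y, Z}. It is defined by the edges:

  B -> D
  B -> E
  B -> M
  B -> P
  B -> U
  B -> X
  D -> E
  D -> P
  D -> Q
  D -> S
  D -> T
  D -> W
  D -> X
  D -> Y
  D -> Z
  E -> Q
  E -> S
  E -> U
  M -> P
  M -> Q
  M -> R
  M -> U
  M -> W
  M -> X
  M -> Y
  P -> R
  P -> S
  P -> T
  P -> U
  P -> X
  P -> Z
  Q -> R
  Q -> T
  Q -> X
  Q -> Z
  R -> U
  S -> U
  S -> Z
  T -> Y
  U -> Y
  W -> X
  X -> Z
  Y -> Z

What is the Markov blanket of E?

{B, D, M, P, Q, R, S, U}

A node's Markov blanket = Pa ∪ Ch ∪ (parents of Ch other than the node itself).
Parents of E: B, D.
Ch(E) = {Q, S, U}.
Co-parents of E (other parents of its children):
  Q's other parents are D, M.
  S's other parents are D, P.
  U also has parents B, M, P, R, S.
So the Markov blanket of E is {B, D, M, P, Q, R, S, U}.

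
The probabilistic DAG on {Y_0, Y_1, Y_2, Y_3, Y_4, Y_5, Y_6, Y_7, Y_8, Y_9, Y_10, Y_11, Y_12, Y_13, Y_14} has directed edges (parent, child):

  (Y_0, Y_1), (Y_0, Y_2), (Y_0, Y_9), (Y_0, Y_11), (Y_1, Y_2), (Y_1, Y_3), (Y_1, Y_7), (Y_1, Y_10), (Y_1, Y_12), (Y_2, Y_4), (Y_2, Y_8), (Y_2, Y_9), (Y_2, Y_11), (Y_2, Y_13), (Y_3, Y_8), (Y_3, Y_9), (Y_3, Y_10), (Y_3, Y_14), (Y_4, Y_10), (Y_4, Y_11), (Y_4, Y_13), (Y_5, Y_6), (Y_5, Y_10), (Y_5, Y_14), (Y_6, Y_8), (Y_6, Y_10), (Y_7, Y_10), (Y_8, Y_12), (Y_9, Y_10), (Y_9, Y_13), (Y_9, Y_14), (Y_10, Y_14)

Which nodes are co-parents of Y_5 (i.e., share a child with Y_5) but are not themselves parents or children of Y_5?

{Y_1, Y_3, Y_4, Y_7, Y_9}

Children of Y_5: Y_6, Y_10, Y_14.
  Y_6 has no other parent.
  Y_10 also has parents Y_1, Y_3, Y_4, Y_6, Y_7, Y_9.
  Y_14 also has parents Y_3, Y_9, Y_10.
Excluding nodes already adjacent to Y_5 (Y_6, Y_10, Y_14), the co-parent-only contribution is {Y_1, Y_3, Y_4, Y_7, Y_9}.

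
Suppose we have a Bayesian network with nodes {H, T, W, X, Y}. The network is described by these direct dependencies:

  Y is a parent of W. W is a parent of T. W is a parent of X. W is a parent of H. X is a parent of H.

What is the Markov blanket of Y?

{W}

Recall MB(v) = parents ∪ children ∪ spouses, where spouses are the other parents of v's children.
Y has no parents.
Ch(Y) = {W}.
Co-parents of Y (other parents of its children):
  W: no additional parents.
Union: {} ∪ {W} ∪ {} = {W}.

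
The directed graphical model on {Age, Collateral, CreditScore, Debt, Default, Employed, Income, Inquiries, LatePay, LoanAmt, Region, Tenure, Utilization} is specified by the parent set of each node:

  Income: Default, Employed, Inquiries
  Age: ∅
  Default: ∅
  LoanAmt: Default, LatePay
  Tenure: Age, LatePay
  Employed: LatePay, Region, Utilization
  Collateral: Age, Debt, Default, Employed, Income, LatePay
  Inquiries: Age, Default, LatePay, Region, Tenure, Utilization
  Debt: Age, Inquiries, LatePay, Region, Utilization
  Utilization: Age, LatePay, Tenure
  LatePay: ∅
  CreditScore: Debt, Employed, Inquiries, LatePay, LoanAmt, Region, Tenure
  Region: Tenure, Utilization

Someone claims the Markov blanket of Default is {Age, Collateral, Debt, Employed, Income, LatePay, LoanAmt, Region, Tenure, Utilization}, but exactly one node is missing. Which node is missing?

Inquiries

A node's Markov blanket = Pa ∪ Ch ∪ (parents of Ch other than the node itself).
Default has children Collateral, Income, Inquiries, LoanAmt.
Pa(Default) = {}.
For each child, the remaining parents (spouses of Default):
  LoanAmt also has parent LatePay.
  parents(Inquiries) \ {Default} = {Age, LatePay, Region, Tenure, Utilization}.
  Income also has parents Employed, Inquiries.
  parents(Collateral) \ {Default} = {Age, Debt, Employed, Income, LatePay}.
MB(Default) = {Age, Collateral, Debt, Employed, Income, Inquiries, LatePay, LoanAmt, Region, Tenure, Utilization}.
Comparing with the claimed set, Inquiries is missing.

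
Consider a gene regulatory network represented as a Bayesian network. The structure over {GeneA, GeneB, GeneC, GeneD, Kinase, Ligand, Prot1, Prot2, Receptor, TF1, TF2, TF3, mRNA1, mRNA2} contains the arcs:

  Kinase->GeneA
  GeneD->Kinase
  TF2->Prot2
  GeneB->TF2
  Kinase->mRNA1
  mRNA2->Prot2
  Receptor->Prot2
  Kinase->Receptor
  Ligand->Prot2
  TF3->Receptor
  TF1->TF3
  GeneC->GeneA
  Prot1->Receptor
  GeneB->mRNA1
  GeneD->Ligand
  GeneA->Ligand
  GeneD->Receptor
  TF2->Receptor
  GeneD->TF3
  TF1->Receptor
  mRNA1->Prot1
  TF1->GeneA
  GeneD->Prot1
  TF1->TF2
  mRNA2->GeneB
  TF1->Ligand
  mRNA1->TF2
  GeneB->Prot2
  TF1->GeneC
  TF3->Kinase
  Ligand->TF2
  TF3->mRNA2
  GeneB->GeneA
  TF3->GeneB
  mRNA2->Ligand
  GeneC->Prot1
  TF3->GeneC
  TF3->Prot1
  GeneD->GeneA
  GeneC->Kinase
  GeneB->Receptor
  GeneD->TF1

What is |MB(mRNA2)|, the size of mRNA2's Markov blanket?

The Markov blanket of a node is its parents, its children, and the other parents of its children.
mRNA2's children: GeneB, Ligand, Prot2.
mRNA2's parents: TF3.
For each child, the remaining parents (spouses of mRNA2):
  GeneB's other parent is TF3.
  Ligand also has parents GeneA, GeneD, TF1.
  Prot2 also has parents GeneB, Ligand, Receptor, TF2.
MB(mRNA2) = {GeneA, GeneB, GeneD, Ligand, Prot2, Receptor, TF1, TF2, TF3}, which has 9 nodes.

9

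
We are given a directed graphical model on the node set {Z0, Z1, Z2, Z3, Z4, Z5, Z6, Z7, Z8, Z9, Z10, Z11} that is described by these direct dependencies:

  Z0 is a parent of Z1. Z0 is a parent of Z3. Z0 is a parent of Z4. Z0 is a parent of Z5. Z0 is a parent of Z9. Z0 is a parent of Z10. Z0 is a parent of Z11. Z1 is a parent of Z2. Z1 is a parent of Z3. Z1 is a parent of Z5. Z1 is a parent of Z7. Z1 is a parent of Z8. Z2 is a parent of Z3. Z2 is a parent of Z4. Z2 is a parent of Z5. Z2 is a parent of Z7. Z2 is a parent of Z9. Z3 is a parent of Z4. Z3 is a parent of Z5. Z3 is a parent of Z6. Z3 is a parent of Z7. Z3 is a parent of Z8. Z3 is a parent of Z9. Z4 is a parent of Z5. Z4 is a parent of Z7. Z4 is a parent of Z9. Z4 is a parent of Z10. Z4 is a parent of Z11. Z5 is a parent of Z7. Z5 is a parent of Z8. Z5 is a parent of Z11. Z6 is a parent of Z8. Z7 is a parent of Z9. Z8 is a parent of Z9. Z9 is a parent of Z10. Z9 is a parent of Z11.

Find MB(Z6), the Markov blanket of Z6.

{Z1, Z3, Z5, Z8}

A node's Markov blanket = Pa ∪ Ch ∪ (parents of Ch other than the node itself).
Pa(Z6) = {Z3}.
Children of Z6: Z8.
For each child, the remaining parents (spouses of Z6):
  Z8 also has parents Z1, Z3, Z5.
So the Markov blanket of Z6 is {Z1, Z3, Z5, Z8}.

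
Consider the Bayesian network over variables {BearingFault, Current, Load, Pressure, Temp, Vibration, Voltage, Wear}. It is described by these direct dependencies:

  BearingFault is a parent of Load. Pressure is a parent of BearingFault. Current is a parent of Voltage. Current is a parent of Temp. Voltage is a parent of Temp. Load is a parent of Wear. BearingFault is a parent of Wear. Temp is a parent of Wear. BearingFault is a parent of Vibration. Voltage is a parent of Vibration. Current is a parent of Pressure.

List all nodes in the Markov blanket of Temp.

The Markov blanket of a node is its parents, its children, and the other parents of its children.
Pa(Temp) = {Current, Voltage}.
Temp's children: Wear.
For each child, the remaining parents (spouses of Temp):
  Wear also has parents BearingFault, Load.
Union: {Current, Voltage} ∪ {Wear} ∪ {BearingFault, Load} = {BearingFault, Current, Load, Voltage, Wear}.

{BearingFault, Current, Load, Voltage, Wear}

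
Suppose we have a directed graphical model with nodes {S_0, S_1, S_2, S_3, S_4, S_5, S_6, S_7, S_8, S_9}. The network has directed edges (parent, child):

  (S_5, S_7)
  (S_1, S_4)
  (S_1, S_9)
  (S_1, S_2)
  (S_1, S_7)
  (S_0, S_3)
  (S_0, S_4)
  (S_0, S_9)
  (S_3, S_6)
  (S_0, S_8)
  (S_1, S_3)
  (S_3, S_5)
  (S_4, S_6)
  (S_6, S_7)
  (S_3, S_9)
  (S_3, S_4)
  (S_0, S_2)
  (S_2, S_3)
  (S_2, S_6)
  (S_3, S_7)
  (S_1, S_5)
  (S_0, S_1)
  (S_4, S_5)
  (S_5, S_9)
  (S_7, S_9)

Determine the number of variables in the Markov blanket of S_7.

Parents of S_7: S_1, S_3, S_5, S_6.
S_7 has child S_9.
Co-parents of S_7 (other parents of its children):
  S_9: S_0, S_1, S_3, S_5
MB(S_7) = {S_0, S_1, S_3, S_5, S_6, S_9}, which has 6 nodes.

6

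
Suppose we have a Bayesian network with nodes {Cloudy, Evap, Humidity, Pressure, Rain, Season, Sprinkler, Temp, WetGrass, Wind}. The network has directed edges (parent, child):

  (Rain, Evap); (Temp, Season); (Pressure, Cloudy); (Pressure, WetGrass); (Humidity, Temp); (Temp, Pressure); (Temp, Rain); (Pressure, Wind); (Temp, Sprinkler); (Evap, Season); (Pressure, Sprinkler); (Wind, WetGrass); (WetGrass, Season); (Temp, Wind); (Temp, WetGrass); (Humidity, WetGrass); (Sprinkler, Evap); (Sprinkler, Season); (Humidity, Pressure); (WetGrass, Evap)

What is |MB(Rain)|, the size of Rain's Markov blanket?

Pa(Rain) = {Temp}.
Rain's children: Evap.
For each child, the remaining parents (spouses of Rain):
  parents(Evap) \ {Rain} = {Sprinkler, WetGrass}.
MB(Rain) = {Evap, Sprinkler, Temp, WetGrass}, which has 4 nodes.

4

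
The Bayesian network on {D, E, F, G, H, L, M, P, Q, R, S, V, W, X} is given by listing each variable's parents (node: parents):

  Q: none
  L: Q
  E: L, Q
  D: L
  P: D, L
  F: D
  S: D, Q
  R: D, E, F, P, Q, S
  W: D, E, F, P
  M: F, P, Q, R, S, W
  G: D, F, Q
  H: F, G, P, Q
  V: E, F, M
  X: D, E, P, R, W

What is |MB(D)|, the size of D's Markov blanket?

10

A node's Markov blanket = Pa ∪ Ch ∪ (parents of Ch other than the node itself).
D's parents: L.
Children of D: F, G, P, R, S, W, X.
Other parents of D's children:
  parents(P) \ {D} = {L}.
  F has no other parent.
  S's other parent is Q.
  parents(R) \ {D} = {E, F, P, Q, S}.
  W's other parents are E, F, P.
  parents(G) \ {D} = {F, Q}.
  X's other parents are E, P, R, W.
MB(D) = {E, F, G, L, P, Q, R, S, W, X}, which has 10 nodes.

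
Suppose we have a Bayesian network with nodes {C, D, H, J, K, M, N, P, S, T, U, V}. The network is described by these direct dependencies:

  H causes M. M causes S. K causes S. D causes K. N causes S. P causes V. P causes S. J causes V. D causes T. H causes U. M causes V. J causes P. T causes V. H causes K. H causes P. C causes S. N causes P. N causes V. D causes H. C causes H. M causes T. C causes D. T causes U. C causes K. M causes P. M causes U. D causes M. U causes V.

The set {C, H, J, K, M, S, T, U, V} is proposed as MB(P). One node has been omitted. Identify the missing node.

By definition, MB(P) is built from P's parents, P's children, and the co-parents of P.
Pa(P) = {H, J, M, N}.
Ch(P) = {S, V}.
Parents of each child, excluding P:
  S: C, K, M, N
  V: J, M, N, T, U
MB(P) = {C, H, J, K, M, N, S, T, U, V}.
Comparing with the claimed set, N is missing.

N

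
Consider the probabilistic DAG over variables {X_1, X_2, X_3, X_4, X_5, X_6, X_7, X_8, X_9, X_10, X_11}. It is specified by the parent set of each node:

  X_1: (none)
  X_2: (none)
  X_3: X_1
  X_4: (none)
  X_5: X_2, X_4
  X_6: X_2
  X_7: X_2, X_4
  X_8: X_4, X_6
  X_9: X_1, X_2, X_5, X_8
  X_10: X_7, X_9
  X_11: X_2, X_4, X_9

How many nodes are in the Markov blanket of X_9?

8

By definition, MB(X_9) is built from X_9's parents, X_9's children, and the co-parents of X_9.
X_9's parents: X_1, X_2, X_5, X_8.
X_9 has children X_10, X_11.
For each child, the remaining parents (spouses of X_9):
  X_10: X_7
  X_11: X_2, X_4
MB(X_9) = {X_1, X_2, X_4, X_5, X_7, X_8, X_10, X_11}, which has 8 nodes.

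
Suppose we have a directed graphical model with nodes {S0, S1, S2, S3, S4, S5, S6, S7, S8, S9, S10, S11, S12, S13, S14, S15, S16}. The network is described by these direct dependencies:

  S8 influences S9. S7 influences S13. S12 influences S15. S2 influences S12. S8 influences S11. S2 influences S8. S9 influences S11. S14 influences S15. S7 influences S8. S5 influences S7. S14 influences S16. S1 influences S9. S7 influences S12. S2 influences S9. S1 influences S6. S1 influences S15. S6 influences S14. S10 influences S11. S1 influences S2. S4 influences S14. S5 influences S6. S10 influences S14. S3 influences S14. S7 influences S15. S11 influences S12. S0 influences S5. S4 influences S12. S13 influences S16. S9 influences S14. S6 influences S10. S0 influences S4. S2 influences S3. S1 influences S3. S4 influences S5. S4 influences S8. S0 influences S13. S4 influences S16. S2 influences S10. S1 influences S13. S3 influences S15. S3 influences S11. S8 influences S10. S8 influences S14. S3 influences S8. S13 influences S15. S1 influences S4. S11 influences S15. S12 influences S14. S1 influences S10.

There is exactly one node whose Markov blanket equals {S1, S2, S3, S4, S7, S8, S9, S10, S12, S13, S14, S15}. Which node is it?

S11

The target node must have every member of {S1, S2, S3, S4, S7, S8, S9, S10, S12, S13, S14, S15} as a parent, child, or co-parent, and no others.
Parents of S11: S3, S8, S9, S10; children: S12, S15; co-parents: S1, S2, S3, S4, S7, S12, S13, S14.
These exactly cover the given set, so the node is S11.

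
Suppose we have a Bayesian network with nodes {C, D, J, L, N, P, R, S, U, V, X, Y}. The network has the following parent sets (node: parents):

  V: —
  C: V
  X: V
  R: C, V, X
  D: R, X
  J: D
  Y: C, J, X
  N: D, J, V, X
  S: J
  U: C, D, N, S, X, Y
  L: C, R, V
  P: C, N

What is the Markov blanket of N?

{C, D, J, P, S, U, V, X, Y}

The Markov blanket of a node is its parents, its children, and the other parents of its children.
Pa(N) = {D, J, V, X}.
Ch(N) = {P, U}.
Other parents of N's children:
  U: C, D, S, X, Y
  P: C
So the Markov blanket of N is {C, D, J, P, S, U, V, X, Y}.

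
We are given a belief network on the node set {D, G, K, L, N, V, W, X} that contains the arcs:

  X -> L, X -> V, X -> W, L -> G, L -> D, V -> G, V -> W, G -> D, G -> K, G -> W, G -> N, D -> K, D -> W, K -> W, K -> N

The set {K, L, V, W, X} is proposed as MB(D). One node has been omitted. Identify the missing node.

G

D has parents G, L.
D has children K, W.
Other parents of D's children:
  K also has parent G.
  parents(W) \ {D} = {G, K, V, X}.
MB(D) = {G, K, L, V, W, X}.
Comparing with the claimed set, G is missing.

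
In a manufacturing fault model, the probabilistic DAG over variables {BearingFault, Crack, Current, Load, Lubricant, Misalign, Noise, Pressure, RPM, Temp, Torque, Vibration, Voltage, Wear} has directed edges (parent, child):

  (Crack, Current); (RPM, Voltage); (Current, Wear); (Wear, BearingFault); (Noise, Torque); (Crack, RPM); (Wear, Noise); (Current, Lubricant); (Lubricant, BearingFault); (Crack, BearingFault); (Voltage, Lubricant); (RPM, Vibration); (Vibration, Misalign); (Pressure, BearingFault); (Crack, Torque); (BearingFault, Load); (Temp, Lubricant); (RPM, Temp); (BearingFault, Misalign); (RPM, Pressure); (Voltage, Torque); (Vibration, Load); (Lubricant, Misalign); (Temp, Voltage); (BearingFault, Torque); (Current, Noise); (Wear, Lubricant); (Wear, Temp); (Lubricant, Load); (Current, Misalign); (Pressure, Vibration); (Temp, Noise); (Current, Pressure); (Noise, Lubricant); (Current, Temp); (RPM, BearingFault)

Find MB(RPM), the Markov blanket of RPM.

{BearingFault, Crack, Current, Lubricant, Pressure, Temp, Vibration, Voltage, Wear}

Pa(RPM) = {Crack}.
RPM has children BearingFault, Pressure, Temp, Vibration, Voltage.
Parents of each child, excluding RPM:
  Temp also has parents Current, Wear.
  Voltage also has parent Temp.
  Pressure's other parent is Current.
  parents(Vibration) \ {RPM} = {Pressure}.
  parents(BearingFault) \ {RPM} = {Crack, Lubricant, Pressure, Wear}.
Taking the union gives {BearingFault, Crack, Current, Lubricant, Pressure, Temp, Vibration, Voltage, Wear}.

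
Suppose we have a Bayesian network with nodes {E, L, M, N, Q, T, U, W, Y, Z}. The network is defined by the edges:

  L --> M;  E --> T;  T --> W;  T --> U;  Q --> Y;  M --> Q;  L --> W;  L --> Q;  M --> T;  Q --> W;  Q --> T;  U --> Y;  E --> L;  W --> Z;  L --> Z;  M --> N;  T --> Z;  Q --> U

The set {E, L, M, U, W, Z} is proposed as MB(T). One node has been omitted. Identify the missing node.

Q

By definition, MB(T) is built from T's parents, T's children, and the co-parents of T.
T has parents E, M, Q.
Children of T: U, W, Z.
Co-parents of T (other parents of its children):
  U: Q
  W: L, Q
  Z: L, W
MB(T) = {E, L, M, Q, U, W, Z}.
Comparing with the claimed set, Q is missing.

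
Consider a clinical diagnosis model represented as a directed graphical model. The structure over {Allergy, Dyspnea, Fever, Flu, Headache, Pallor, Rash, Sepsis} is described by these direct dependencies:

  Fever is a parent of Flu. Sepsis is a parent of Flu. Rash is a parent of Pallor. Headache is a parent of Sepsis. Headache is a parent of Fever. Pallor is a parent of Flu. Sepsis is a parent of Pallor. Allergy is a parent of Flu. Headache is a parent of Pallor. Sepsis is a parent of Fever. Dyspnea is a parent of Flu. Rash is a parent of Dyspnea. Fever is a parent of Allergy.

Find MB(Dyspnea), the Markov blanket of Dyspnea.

Recall MB(v) = parents ∪ children ∪ spouses, where spouses are the other parents of v's children.
Parents of Dyspnea: Rash.
Ch(Dyspnea) = {Flu}.
For each child, the remaining parents (spouses of Dyspnea):
  Flu's other parents are Allergy, Fever, Pallor, Sepsis.
So the Markov blanket of Dyspnea is {Allergy, Fever, Flu, Pallor, Rash, Sepsis}.

{Allergy, Fever, Flu, Pallor, Rash, Sepsis}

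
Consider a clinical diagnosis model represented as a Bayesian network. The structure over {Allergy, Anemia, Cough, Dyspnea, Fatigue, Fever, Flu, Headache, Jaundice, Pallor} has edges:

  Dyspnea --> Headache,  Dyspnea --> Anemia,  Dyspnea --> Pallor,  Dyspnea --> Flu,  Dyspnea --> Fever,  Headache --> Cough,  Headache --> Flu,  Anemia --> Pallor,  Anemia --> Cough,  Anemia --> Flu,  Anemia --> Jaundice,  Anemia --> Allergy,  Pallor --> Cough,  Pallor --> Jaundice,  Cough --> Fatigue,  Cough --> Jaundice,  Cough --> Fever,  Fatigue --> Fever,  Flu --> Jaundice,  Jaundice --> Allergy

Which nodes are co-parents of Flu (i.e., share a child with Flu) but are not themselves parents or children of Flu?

Children of Flu: Jaundice.
  Jaundice: Anemia, Cough, Pallor
Excluding nodes already adjacent to Flu (Anemia, Dyspnea, Headache, Jaundice), the co-parent-only contribution is {Cough, Pallor}.

{Cough, Pallor}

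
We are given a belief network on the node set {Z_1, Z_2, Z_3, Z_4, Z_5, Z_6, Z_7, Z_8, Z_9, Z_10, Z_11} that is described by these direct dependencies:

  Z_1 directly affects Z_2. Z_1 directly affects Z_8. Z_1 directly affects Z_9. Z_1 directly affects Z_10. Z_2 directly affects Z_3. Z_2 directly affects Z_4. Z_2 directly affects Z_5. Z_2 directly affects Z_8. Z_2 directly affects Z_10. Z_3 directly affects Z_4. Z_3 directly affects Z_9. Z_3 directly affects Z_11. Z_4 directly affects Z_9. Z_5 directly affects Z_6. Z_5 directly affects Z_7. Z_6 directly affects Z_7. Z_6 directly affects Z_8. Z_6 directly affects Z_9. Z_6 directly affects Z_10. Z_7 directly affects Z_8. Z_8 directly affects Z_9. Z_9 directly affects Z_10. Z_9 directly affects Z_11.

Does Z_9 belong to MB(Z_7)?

No

Z_7 has child Z_8.
Z_7 has parents Z_5, Z_6.
Co-parents of Z_7 (other parents of its children):
  parents(Z_8) \ {Z_7} = {Z_1, Z_2, Z_6}.
MB(Z_7) = {Z_1, Z_2, Z_5, Z_6, Z_8}; Z_9 is not in this set.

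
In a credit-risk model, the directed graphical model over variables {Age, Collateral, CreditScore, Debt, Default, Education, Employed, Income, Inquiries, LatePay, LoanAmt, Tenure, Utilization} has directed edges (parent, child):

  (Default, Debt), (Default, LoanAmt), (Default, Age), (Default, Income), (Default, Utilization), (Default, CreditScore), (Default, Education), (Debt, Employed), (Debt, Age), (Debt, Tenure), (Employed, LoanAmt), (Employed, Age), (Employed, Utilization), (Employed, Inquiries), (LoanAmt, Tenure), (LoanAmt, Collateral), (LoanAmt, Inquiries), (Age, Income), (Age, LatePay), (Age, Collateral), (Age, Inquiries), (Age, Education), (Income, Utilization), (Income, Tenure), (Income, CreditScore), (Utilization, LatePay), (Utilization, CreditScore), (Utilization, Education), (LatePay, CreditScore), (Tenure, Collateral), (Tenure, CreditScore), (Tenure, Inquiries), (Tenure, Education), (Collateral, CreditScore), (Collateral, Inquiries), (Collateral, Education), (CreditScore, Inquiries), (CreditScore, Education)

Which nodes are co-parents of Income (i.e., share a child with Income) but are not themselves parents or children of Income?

{Collateral, Debt, Employed, LatePay, LoanAmt}

Children of Income: CreditScore, Tenure, Utilization.
  parents(Utilization) \ {Income} = {Default, Employed}.
  Tenure also has parents Debt, LoanAmt.
  parents(CreditScore) \ {Income} = {Collateral, Default, LatePay, Tenure, Utilization}.
Excluding nodes already adjacent to Income (Age, CreditScore, Default, Tenure, Utilization), the co-parent-only contribution is {Collateral, Debt, Employed, LatePay, LoanAmt}.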